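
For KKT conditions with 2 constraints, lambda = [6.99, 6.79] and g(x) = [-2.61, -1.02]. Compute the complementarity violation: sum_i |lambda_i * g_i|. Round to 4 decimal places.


KKT complementary slackness check:
lambda_1 * g_1 = 6.99 * -2.61 = -18.2439
lambda_2 * g_2 = 6.79 * -1.02 = -6.9258
Total violation = 18.2439 + 6.9258 = 25.1697


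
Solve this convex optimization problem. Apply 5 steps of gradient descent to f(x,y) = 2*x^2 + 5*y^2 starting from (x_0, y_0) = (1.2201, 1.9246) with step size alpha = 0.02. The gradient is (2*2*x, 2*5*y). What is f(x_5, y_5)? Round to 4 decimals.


Gradient descent on f(x,y) = 2*x^2 + 5*y^2.
Starting point: (1.2201, 1.9246), alpha = 0.02
Step 1: grad_x = 2*2*1.2201 = 4.8804, grad_y = 2*5*1.9246 = 19.246
  x_1 = 1.2201 - 0.02*4.8804 = 1.1225
  y_1 = 1.9246 - 0.02*19.246 = 1.5397
Step 2: grad_x = 2*2*1.1225 = 4.49, grad_y = 2*5*1.5397 = 15.3968
  x_2 = 1.1225 - 0.02*4.49 = 1.0327
  y_2 = 1.5397 - 0.02*15.3968 = 1.2317
Step 3: grad_x = 2*2*1.0327 = 4.1308, grad_y = 2*5*1.2317 = 12.3174
  x_3 = 1.0327 - 0.02*4.1308 = 0.9501
  y_3 = 1.2317 - 0.02*12.3174 = 0.9854
Step 4: grad_x = 2*2*0.9501 = 3.8003, grad_y = 2*5*0.9854 = 9.854
  x_4 = 0.9501 - 0.02*3.8003 = 0.8741
  y_4 = 0.9854 - 0.02*9.854 = 0.7883
Step 5: grad_x = 2*2*0.8741 = 3.4963, grad_y = 2*5*0.7883 = 7.8832
  x_5 = 0.8741 - 0.02*3.4963 = 0.8041
  y_5 = 0.7883 - 0.02*7.8832 = 0.6307
f(0.8041, 0.6307) = 2*0.8041^2 + 5*0.6307^2 = 3.2819


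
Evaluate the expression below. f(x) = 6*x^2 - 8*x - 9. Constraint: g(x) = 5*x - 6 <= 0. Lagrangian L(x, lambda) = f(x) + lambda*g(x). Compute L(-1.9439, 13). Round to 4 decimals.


Step 1: Evaluate f(x).
f(-1.9439) = 6*(-1.9439)^2 - 8*(-1.9439) - 9 = 29.2237
Step 2: Evaluate g(x).
g(-1.9439) = 5*-1.9439 - 6 = -15.7195
Step 3: Compute Lagrangian.
L = 29.2237 + 13*-15.7195 = -175.1298


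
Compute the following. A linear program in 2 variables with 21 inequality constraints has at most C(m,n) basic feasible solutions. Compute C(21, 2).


Each vertex corresponds to some choice of n active constraints out of m, so the number of vertices is at most C(m, n) = m! / (n!(m-n)!).
m = 21, n = 2
Numerator: 21 * 20
Denominator: 2! = 2
C(21, 2) = 210


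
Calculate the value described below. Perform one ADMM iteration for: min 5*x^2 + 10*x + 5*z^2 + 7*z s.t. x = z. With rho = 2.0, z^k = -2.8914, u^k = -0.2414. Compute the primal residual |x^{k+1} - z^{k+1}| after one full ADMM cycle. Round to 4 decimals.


ADMM iteration with rho = 2.0, z^k = -2.8914, u^k = -0.2414
Step 1: x-update.
Minimize 5*x^2 + 10*x + (2.0/2)*(x + 2.8914 - 0.2414)^2
FOC: (2*5 + 2.0)*x = -10 + 2.0*(-2.8914 + 0.2414)
x^{k+1} = -1.275
Step 2: z-update.
Minimize 5*z^2 + 7*z + (2.0/2)*(-1.275 - z - 0.2414)^2
FOC: (2*5 + 2.0)*z = -7 + 2.0*(-1.275 - 0.2414)
z^{k+1} = -0.8361
Step 3: u-update.
u^{k+1} = -0.2414 - 1.275 + 0.8361 = -0.6803
Step 4: Primal residual = |-1.275 + 0.8361| = 0.4389


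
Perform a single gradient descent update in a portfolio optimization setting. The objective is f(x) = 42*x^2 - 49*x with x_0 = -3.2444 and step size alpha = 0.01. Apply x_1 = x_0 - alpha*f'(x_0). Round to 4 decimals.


We compute the gradient at x_0 and apply the update.
f'(x) = 84*x - 49
f'(-3.2444) = 84*-3.2444 - 49 = -321.5296
x_1 = -3.2444 - 0.01*-321.5296 = -0.0291


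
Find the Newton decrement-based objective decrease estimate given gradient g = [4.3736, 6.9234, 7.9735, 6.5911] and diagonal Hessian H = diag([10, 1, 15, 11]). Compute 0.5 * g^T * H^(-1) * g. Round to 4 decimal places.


Step 1: H is diagonal, so H^(-1) * g = [0.4374, 6.9234, 0.5316, 0.5992].
Step 2: g^T H^(-1) g = sum_i g_i^2 / H_ii
  = (4.3736)^2/10 + (6.9234)^2/1 + (7.9735)^2/15 + (6.5911)^2/11
  = 1.9128 + 47.9335 + 4.2384 + 3.9493 = 58.0341
Step 3: Objective decrease = 0.5 * g^T H^(-1) g = 29.017


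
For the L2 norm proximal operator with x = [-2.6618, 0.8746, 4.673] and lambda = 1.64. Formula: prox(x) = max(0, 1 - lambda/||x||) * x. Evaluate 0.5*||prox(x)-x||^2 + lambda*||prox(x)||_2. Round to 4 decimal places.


Step 1: Compute ||x||.
||x|| = 5.4486
Step 2: Compute scaling factor.
scale = max(0, 1 - 1.64/5.4486) = 0.699
Step 3: prox(x) = [-1.8606, 0.6113, 3.2664]
||prox(x)|| = 3.8086
Step 4: Proximal objective.
0.5*||prox-x||^2 = 1.3448
lambda*||prox|| = 6.2461
Total = 7.5909


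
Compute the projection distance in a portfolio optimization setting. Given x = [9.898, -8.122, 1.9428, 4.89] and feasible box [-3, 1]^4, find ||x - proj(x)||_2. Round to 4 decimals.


Project each component onto [-3, 1].
clip(9.898) = 1.0, clip(-8.122) = -3.0, clip(1.9428) = 1.0, clip(4.89) = 1.0
Projection = [1.0, -3.0, 1.0, 1.0]
Squared diffs: [79.1744, 26.2349, 0.8889, 15.1321]
Distance = sqrt(121.4303) = 11.0195


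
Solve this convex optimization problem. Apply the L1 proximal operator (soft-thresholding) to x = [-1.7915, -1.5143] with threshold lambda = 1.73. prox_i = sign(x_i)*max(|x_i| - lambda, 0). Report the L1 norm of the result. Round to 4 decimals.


Soft-thresholding with lambda = 1.73:
prox(-1.7915) = sign(-1.7915)*max(|-1.7915| - 1.73, 0) = -0.0615
prox(-1.5143) = sign(-1.5143)*max(|-1.5143| - 1.73, 0) = 0.0
prox(x) = [-0.0615, 0.0]
||prox(x)||_1 = 0.0615 + 0.0 = 0.0615


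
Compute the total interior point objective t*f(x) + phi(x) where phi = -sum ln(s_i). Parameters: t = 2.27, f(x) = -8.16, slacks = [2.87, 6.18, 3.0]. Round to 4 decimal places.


Step 1: Compute log-barrier.
ln values: [1.0543, 1.8213, 1.0986]
phi = -(1.0543 + 1.8213 + 1.0986) = -3.9742
Step 2: Compute augmented objective.
t*f(x) = 2.27*-8.16 = -18.5232
Total = -18.5232 - 3.9742 = -22.4974


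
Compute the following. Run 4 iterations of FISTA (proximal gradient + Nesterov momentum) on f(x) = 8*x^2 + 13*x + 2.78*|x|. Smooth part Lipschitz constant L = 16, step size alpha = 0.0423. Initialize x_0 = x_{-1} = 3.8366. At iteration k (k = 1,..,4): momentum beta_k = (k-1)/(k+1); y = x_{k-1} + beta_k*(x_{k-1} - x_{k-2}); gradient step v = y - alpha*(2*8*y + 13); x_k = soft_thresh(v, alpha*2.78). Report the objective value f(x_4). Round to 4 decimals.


FISTA on f(x) = 8*x^2 + 13*x + 2.78*|x|
L = 16, alpha = 0.0423
Iteration 1: beta = 0.0, y = 3.8366 + 0.0*(3.8366 - 3.8366) = 3.8366
  grad(y) = 74.3856, v = y - alpha*grad = 0.6901
  prox(v) = soft_thresh(0.6901, 0.1176) = 0.5725
Iteration 2: beta = 0.3333, y = 0.5725 + 0.3333*(0.5725 - 3.8366) = -0.5155
  grad(y) = 4.7514, v = y - alpha*grad = -0.7165
  prox(v) = soft_thresh(-0.7165, 0.1176) = -0.5989
Iteration 3: beta = 0.5, y = -0.5989 + 0.5*(-0.5989 - 0.5725) = -1.1846
  grad(y) = -5.9542, v = y - alpha*grad = -0.9328
  prox(v) = soft_thresh(-0.9328, 0.1176) = -0.8152
Iteration 4: beta = 0.6, y = -0.8152 + 0.6*(-0.8152 + 0.5989) = -0.9449
  grad(y) = -2.1189, v = y - alpha*grad = -0.8553
  prox(v) = soft_thresh(-0.8553, 0.1176) = -0.7377
f(x_4) = 8*(-0.7377)^2 + 13*(-0.7377) + 2.78*|-0.7377| = -3.1857


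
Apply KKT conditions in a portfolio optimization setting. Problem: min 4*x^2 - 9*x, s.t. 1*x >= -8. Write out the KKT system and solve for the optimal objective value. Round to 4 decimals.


Step 1: Try lambda = 0 (constraint inactive).
Stationarity: 2*4*x - 9 = 0
x* = 9/(2*4) = 1.125
Check constraint: 1*1.125 = 1.125 >= -8 -- satisfied.
Step 2: Compute optimal value.
f(x*) = 4*1.125^2 - 9*1.125 = -5.0625


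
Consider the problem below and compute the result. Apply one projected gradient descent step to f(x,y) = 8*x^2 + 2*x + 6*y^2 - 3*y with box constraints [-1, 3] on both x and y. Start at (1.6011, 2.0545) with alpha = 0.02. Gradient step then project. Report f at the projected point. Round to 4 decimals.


Step 1: Compute gradient at (1.6011, 2.0545).
grad_x = 2*8*1.6011 + 2 = 27.6176
grad_y = 2*6*2.0545 - 3 = 21.654
Step 2: Gradient step.
x_raw = 1.6011 - 0.02*27.6176 = 1.0487
y_raw = 2.0545 - 0.02*21.654 = 1.6214
Step 3: Project onto [-1, 3].
x_proj = clip(1.0487) = 1.0487
y_proj = clip(1.6214) = 1.6214
Step 4: Evaluate f.
f(1.0487, 1.6214) = 21.8062


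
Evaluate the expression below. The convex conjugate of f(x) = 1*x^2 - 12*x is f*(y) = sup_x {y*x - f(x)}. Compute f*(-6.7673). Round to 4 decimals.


f*(y) = sup_x {y*x - a*x^2 - b*x} = sup_x {(y-b)*x - a*x^2}
FOC: (y - b) - 2a*x = 0 => x* = (y - b)/(2a)
x* = (-6.7673 + 12)/(2*1) = 2.6164
f*(-6.7673) = (y-b)^2/(4a) = (-6.7673 + 12)^2/(4*1)
= 27.3811/4 = 6.8453


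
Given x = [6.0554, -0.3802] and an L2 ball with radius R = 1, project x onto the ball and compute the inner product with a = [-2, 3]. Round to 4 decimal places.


Step 1: Compute ||x|| (intermediates to 6 decimals).
||x|| = sqrt(6.0554^2 + (-0.3802)^2) = 6.067324
Step 2: Project.
Since ||x|| > R, scale = R/||x|| = 1/6.067324 = 0.164817, proj(x) = scale * x
proj(x) = [0.998033, -0.062663]
Step 3: Dot product.
a^T * proj(x) = -2*0.998033 + 3*(-0.062663) = -2.1841


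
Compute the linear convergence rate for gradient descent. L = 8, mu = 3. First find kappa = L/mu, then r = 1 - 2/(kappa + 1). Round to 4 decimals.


Step 1: Compute the condition number.
kappa = L/mu = 8/3 = 2.6667
Step 2: Compute the convergence rate.
r = 1 - 2/(kappa + 1) = 1 - 2*mu/(L + mu) = (L - mu)/(L + mu) = 5/11 = 0.4545


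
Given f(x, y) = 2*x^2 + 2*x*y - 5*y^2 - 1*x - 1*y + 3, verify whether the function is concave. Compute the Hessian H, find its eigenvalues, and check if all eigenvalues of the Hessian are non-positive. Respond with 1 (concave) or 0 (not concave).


The Hessian of f(x,y) = 2*x^2 + 2*x*y - 5*y^2 - 1*x - 1*y + 3 is:
H = [[4, 2], [2, -10]]
Trace = 4 - 10 = -6
Determinant = 4*-10 - (2)^2 = -44
Discriminant = (-6)^2 - 4*-44 = 212.0
Eigenvalues: lambda_1 = -10.2801, lambda_2 = 4.2801
The function is not concave.

0


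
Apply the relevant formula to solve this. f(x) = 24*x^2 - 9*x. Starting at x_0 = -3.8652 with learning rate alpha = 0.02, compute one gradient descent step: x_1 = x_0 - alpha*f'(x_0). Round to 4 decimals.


We compute the gradient at x_0 and apply the update.
f'(x) = 48*x - 9
f'(-3.8652) = 48*-3.8652 - 9 = -194.5296
x_1 = -3.8652 - 0.02*-194.5296 = 0.0254


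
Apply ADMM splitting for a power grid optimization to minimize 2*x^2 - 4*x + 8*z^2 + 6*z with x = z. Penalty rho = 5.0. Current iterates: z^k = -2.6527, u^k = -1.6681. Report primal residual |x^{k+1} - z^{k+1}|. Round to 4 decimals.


ADMM iteration with rho = 5.0, z^k = -2.6527, u^k = -1.6681
Step 1: x-update.
Minimize 2*x^2 - 4*x + (5.0/2)*(x + 2.6527 - 1.6681)^2
FOC: (2*2 + 5.0)*x = 4 + 5.0*(-2.6527 + 1.6681)
x^{k+1} = -0.1026
Step 2: z-update.
Minimize 8*z^2 + 6*z + (5.0/2)*(-0.1026 - z - 1.6681)^2
FOC: (2*8 + 5.0)*z = -6 + 5.0*(-0.1026 - 1.6681)
z^{k+1} = -0.7073
Step 3: u-update.
u^{k+1} = -1.6681 - 0.1026 + 0.7073 = -1.0634
Step 4: Primal residual = |-0.1026 + 0.7073| = 0.6047


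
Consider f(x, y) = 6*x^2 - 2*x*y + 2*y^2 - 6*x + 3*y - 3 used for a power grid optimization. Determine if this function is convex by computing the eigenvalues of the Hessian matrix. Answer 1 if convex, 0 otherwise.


The Hessian of f(x,y) = 6*x^2 - 2*x*y + 2*y^2 - 6*x + 3*y - 3 is:
H = [[12, -2], [-2, 4]]
Trace = 12 + 4 = 16
Determinant = 12*4 - (-2)^2 = 44
Discriminant = (16)^2 - 4*44 = 80.0
Eigenvalues: lambda_1 = 3.5279, lambda_2 = 12.4721
The function is convex.

1


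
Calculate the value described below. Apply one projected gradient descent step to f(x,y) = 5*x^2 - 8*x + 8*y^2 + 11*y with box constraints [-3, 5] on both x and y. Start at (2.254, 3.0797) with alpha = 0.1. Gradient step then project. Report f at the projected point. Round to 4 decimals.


Step 1: Compute gradient at (2.254, 3.0797).
grad_x = 2*5*2.254 - 8 = 14.54
grad_y = 2*8*3.0797 + 11 = 60.2752
Step 2: Gradient step.
x_raw = 2.254 - 0.1*14.54 = 0.8
y_raw = 3.0797 - 0.1*60.2752 = -2.9478
Step 3: Project onto [-3, 5].
x_proj = clip(0.8) = 0.8
y_proj = clip(-2.9478) = -2.9478
Step 4: Evaluate f.
f(0.8, -2.9478) = 33.8911


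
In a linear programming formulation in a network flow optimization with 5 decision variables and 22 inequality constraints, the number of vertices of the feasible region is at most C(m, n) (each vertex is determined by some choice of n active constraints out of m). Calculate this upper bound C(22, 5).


Each vertex corresponds to some choice of n active constraints out of m, so the number of vertices is at most C(m, n) = m! / (n!(m-n)!).
m = 22, n = 5
Numerator: 22 * 21 * 20 * 19 * 18
Denominator: 5! = 120
C(22, 5) = 26334


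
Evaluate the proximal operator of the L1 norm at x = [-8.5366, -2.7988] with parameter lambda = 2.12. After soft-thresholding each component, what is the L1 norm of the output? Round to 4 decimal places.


Soft-thresholding with lambda = 2.12:
prox(-8.5366) = sign(-8.5366)*max(|-8.5366| - 2.12, 0) = -6.4166
prox(-2.7988) = sign(-2.7988)*max(|-2.7988| - 2.12, 0) = -0.6788
prox(x) = [-6.4166, -0.6788]
||prox(x)||_1 = 6.4166 + 0.6788 = 7.0954


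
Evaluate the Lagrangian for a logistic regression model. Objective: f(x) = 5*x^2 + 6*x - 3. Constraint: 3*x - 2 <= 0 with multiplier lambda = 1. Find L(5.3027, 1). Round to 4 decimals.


Step 1: Evaluate f(x).
f(5.3027) = 5*5.3027^2 + 6*5.3027 - 3 = 169.4093
Step 2: Evaluate g(x).
g(5.3027) = 3*5.3027 - 2 = 13.9081
Step 3: Compute Lagrangian.
L = 169.4093 + 1*13.9081 = 183.3174


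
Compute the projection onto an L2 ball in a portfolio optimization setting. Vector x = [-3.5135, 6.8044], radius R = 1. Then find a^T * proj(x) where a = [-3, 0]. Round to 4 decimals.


Step 1: Compute ||x|| (intermediates to 6 decimals).
||x|| = sqrt((-3.5135)^2 + 6.8044^2) = 7.657972
Step 2: Project.
Since ||x|| > R, scale = R/||x|| = 1/7.657972 = 0.130583, proj(x) = scale * x
proj(x) = [-0.458803, 0.888539]
Step 3: Dot product.
a^T * proj(x) = -3*(-0.458803) + 0*0.888539 = 1.3764


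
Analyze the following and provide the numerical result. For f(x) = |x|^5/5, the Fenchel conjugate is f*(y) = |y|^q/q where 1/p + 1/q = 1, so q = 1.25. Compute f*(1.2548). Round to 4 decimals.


The conjugate exponent q satisfies 1/p + 1/q = 1.
p = 5, so q = 5/(5 - 1) = 1.25
|y|^q = 1.2548^1.25 = 1.3281
f*(1.2548) = 1.3281 / 1.25 = 1.0624


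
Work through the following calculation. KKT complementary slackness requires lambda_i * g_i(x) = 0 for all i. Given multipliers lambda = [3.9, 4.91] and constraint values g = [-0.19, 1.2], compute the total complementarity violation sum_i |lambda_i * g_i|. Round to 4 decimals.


KKT complementary slackness check:
lambda_1 * g_1 = 3.9 * -0.19 = -0.741
lambda_2 * g_2 = 4.91 * 1.2 = 5.892
Total violation = 0.741 + 5.892 = 6.633


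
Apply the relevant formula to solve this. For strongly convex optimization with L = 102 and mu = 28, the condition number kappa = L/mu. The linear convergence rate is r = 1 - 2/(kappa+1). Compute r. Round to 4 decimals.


Step 1: Compute the condition number.
kappa = L/mu = 102/28 = 3.6429
Step 2: Compute the convergence rate.
r = 1 - 2/(kappa + 1) = 1 - 2*mu/(L + mu) = (L - mu)/(L + mu) = 74/130 = 0.5692


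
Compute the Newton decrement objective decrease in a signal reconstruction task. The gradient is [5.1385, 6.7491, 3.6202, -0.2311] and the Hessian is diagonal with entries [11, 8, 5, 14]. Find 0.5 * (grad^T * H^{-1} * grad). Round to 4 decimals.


Step 1: H is diagonal, so H^(-1) * g = [0.4671, 0.8436, 0.724, -0.0165].
Step 2: g^T H^(-1) g = sum_i g_i^2 / H_ii
  = (5.1385)^2/11 + (6.7491)^2/8 + (3.6202)^2/5 + (-0.2311)^2/14
  = 2.4004 + 5.6938 + 2.6212 + 0.0038 = 10.7192
Step 3: Objective decrease = 0.5 * g^T H^(-1) g = 5.3596


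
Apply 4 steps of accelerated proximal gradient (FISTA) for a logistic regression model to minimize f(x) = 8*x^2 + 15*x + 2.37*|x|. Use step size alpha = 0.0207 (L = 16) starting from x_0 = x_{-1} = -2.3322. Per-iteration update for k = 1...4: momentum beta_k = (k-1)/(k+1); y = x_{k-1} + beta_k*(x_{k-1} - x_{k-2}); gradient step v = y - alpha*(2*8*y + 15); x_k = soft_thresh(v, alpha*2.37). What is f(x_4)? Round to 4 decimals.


FISTA on f(x) = 8*x^2 + 15*x + 2.37*|x|
L = 16, alpha = 0.0207
Iteration 1: beta = 0.0, y = -2.3322 + 0.0*(-2.3322 + 2.3322) = -2.3322
  grad(y) = -22.3152, v = y - alpha*grad = -1.8703
  prox(v) = soft_thresh(-1.8703, 0.0491) = -1.8212
Iteration 2: beta = 0.3333, y = -1.8212 + 0.3333*(-1.8212 + 2.3322) = -1.6509
  grad(y) = -11.4142, v = y - alpha*grad = -1.4146
  prox(v) = soft_thresh(-1.4146, 0.0491) = -1.3656
Iteration 3: beta = 0.5, y = -1.3656 + 0.5*(-1.3656 + 1.8212) = -1.1377
  grad(y) = -3.2036, v = y - alpha*grad = -1.0714
  prox(v) = soft_thresh(-1.0714, 0.0491) = -1.0224
Iteration 4: beta = 0.6, y = -1.0224 + 0.6*(-1.0224 + 1.3656) = -0.8164
  grad(y) = 1.9371, v = y - alpha*grad = -0.8565
  prox(v) = soft_thresh(-0.8565, 0.0491) = -0.8075
f(x_4) = 8*(-0.8075)^2 + 15*(-0.8075) + 2.37*|-0.8075| = -4.9823


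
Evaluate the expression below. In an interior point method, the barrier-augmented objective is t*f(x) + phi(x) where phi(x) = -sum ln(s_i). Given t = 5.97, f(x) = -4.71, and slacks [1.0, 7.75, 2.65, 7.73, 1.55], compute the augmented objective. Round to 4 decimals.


Step 1: Compute log-barrier.
ln values: [0.0, 2.0477, 0.9746, 2.0451, 0.4383]
phi = -(0.0 + 2.0477 + 0.9746 + 2.0451 + 0.4383) = -5.5056
Step 2: Compute augmented objective.
t*f(x) = 5.97*-4.71 = -28.1187
Total = -28.1187 - 5.5056 = -33.6243


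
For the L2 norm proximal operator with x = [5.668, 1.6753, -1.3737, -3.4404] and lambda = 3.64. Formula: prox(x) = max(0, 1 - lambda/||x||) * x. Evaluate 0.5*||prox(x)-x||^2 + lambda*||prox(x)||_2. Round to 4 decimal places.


Step 1: Compute ||x||.
||x|| = 6.9754
Step 2: Compute scaling factor.
scale = max(0, 1 - 3.64/6.9754) = 0.4782
Step 3: prox(x) = [2.7102, 0.8011, -0.6569, -1.6451]
||prox(x)|| = 3.3354
Step 4: Proximal objective.
0.5*||prox-x||^2 = 6.6248
lambda*||prox|| = 12.1409
Total = 18.7657


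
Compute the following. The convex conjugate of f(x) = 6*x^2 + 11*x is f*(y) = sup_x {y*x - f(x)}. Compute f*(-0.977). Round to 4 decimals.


f*(y) = sup_x {y*x - a*x^2 - b*x} = sup_x {(y-b)*x - a*x^2}
FOC: (y - b) - 2a*x = 0 => x* = (y - b)/(2a)
x* = (-0.977 - 11)/(2*6) = -0.9981
f*(-0.977) = (y-b)^2/(4a) = (-0.977 - 11)^2/(4*6)
= 143.4485/24 = 5.977


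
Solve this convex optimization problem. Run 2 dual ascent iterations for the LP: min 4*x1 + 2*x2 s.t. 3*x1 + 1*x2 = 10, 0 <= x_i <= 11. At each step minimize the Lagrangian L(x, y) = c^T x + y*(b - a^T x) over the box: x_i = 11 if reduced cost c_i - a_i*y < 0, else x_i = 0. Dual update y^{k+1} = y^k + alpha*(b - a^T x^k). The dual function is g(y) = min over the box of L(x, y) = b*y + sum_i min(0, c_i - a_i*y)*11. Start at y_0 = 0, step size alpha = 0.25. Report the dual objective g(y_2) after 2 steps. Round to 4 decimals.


Dual ascent for LP: min 4*x1 + 2*x2, 3*x1 + 1*x2 = 10, 0 <= x_i <= 11
Step 1: y^k = 0.0, reduced costs: (4.0, 2.0)
  x^k = (0.0, 0.0), subgradient = b - a^T x = 10.0
  y^{k+1} = 0.0 + 0.25*10.0 = 2.5
Step 2: y^k = 2.5, reduced costs: (-3.5, -0.5)
  x^k = (11.0, 11.0), subgradient = b - a^T x = -34.0
  y^{k+1} = 2.5 + 0.25*-34.0 = -6.0
Dual objective at y_2 = -6.0: reduced costs (22.0, 8.0), box minimizer x = (0.0, 0.0)
g(y_2) = b*y + (c1 - a1*y)*x1 + (c2 - a2*y)*x2 = 10*(-6.0) + 22.0*0.0 + 8.0*0.0 = -60.0 + 0.0 + 0.0 = -60.0


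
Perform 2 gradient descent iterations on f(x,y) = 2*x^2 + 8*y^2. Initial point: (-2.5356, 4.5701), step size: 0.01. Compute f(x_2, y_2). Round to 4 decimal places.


Gradient descent on f(x,y) = 2*x^2 + 8*y^2.
Starting point: (-2.5356, 4.5701), alpha = 0.01
Step 1: grad_x = 2*2*-2.5356 = -10.1424, grad_y = 2*8*4.5701 = 73.1216
  x_1 = -2.5356 - 0.01*-10.1424 = -2.4342
  y_1 = 4.5701 - 0.01*73.1216 = 3.8389
Step 2: grad_x = 2*2*-2.4342 = -9.7367, grad_y = 2*8*3.8389 = 61.4221
  x_2 = -2.4342 - 0.01*-9.7367 = -2.3368
  y_2 = 3.8389 - 0.01*61.4221 = 3.2247
f(-2.3368, 3.2247) = 2*(-2.3368)^2 + 8*3.2247^2 = 94.1089


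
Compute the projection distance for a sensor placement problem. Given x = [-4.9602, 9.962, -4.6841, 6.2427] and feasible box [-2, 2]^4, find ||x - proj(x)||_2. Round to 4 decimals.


Project each component onto [-2, 2].
clip(-4.9602) = -2.0, clip(9.962) = 2.0, clip(-4.6841) = -2.0, clip(6.2427) = 2.0
Projection = [-2.0, 2.0, -2.0, 2.0]
Squared diffs: [8.7628, 63.3934, 7.2044, 18.0005]
Distance = sqrt(97.3611) = 9.8672


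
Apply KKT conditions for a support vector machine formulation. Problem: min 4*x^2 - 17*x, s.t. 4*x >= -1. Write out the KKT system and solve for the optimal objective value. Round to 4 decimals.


Step 1: Try lambda = 0 (constraint inactive).
Stationarity: 2*4*x - 17 = 0
x* = 17/(2*4) = 2.125
Check constraint: 4*2.125 = 8.5 >= -1 -- satisfied.
Step 2: Compute optimal value.
f(x*) = 4*2.125^2 - 17*2.125 = -18.0625


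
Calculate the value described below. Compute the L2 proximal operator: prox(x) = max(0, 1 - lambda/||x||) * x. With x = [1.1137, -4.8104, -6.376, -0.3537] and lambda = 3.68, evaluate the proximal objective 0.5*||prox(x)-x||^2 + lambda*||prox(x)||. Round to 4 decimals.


Step 1: Compute ||x||.
||x|| = 8.0721
Step 2: Compute scaling factor.
scale = max(0, 1 - 3.68/8.0721) = 0.5441
Step 3: prox(x) = [0.606, -2.6174, -3.4692, -0.1925]
||prox(x)|| = 4.3921
Step 4: Proximal objective.
0.5*||prox-x||^2 = 6.7712
lambda*||prox|| = 16.1629
Total = 22.9341


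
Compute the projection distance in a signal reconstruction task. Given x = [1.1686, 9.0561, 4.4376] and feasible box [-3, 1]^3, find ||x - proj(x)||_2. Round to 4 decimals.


Project each component onto [-3, 1].
clip(1.1686) = 1.0, clip(9.0561) = 1.0, clip(4.4376) = 1.0
Projection = [1.0, 1.0, 1.0]
Squared diffs: [0.0284, 64.9007, 11.8171]
Distance = sqrt(76.7462) = 8.7605


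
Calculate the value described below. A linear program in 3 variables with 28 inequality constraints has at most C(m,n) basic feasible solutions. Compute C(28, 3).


Each vertex corresponds to some choice of n active constraints out of m, so the number of vertices is at most C(m, n) = m! / (n!(m-n)!).
m = 28, n = 3
Numerator: 28 * 27 * 26
Denominator: 3! = 6
C(28, 3) = 3276


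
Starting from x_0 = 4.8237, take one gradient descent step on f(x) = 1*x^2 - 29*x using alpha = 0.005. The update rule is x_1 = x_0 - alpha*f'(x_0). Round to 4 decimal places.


We compute the gradient at x_0 and apply the update.
f'(x) = 2*x - 29
f'(4.8237) = 2*4.8237 - 29 = -19.3526
x_1 = 4.8237 - 0.005*-19.3526 = 4.9205


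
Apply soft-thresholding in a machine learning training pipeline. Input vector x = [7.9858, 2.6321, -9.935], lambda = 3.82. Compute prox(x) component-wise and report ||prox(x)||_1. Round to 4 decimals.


Soft-thresholding with lambda = 3.82:
prox(7.9858) = sign(7.9858)*max(|7.9858| - 3.82, 0) = 4.1658
prox(2.6321) = sign(2.6321)*max(|2.6321| - 3.82, 0) = 0.0
prox(-9.935) = sign(-9.935)*max(|-9.935| - 3.82, 0) = -6.115
prox(x) = [4.1658, 0.0, -6.115]
||prox(x)||_1 = 4.1658 + 0.0 + 6.115 = 10.2808


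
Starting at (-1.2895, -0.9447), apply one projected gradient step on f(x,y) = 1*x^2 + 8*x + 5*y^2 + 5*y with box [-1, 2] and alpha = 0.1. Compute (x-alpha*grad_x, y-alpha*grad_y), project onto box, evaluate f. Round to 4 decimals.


Step 1: Compute gradient at (-1.2895, -0.9447).
grad_x = 2*1*-1.2895 + 8 = 5.421
grad_y = 2*5*-0.9447 + 5 = -4.447
Step 2: Gradient step.
x_raw = -1.2895 - 0.1*5.421 = -1.8316
y_raw = -0.9447 - 0.1*-4.447 = -0.5
Step 3: Project onto [-1, 2].
x_proj = clip(-1.8316) = -1.0
y_proj = clip(-0.5) = -0.5
Step 4: Evaluate f.
f(-1.0, -0.5) = -8.25


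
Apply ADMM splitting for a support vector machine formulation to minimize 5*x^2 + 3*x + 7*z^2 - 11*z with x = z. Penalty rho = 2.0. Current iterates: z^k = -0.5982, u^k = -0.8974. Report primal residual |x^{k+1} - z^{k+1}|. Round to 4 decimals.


ADMM iteration with rho = 2.0, z^k = -0.5982, u^k = -0.8974
Step 1: x-update.
Minimize 5*x^2 + 3*x + (2.0/2)*(x + 0.5982 - 0.8974)^2
FOC: (2*5 + 2.0)*x = -3 + 2.0*(-0.5982 + 0.8974)
x^{k+1} = -0.2001
Step 2: z-update.
Minimize 7*z^2 - 11*z + (2.0/2)*(-0.2001 - z - 0.8974)^2
FOC: (2*7 + 2.0)*z = 11 + 2.0*(-0.2001 - 0.8974)
z^{k+1} = 0.5503
Step 3: u-update.
u^{k+1} = -0.8974 - 0.2001 - 0.5503 = -1.6478
Step 4: Primal residual = |-0.2001 - 0.5503| = 0.7504


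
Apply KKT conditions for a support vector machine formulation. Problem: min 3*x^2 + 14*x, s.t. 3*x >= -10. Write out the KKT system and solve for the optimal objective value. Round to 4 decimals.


Step 1: Try lambda = 0 (constraint inactive).
Stationarity: 2*3*x + 14 = 0
x* = -14/(2*3) = -7/3 = -2.3333 (rounded; the exact value -7/3 is used below)
Check constraint: 3*-2.3333 = -6.9999 >= -10 -- satisfied.
Step 2: Compute optimal value.
f(x*) = 3*(-7/3)^2 + 14*(-7/3) = -16.3333


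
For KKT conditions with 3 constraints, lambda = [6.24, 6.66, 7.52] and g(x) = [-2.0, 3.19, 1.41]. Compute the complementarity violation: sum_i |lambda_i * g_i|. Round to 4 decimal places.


KKT complementary slackness check:
lambda_1 * g_1 = 6.24 * -2.0 = -12.48
lambda_2 * g_2 = 6.66 * 3.19 = 21.2454
lambda_3 * g_3 = 7.52 * 1.41 = 10.6032
Total violation = 12.48 + 21.2454 + 10.6032 = 44.3286


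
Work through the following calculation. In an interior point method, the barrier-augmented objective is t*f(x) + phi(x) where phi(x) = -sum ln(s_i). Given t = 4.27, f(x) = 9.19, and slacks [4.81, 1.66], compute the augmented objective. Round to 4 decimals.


Step 1: Compute log-barrier.
ln values: [1.5707, 0.5068]
phi = -(1.5707 + 0.5068) = -2.0775
Step 2: Compute augmented objective.
t*f(x) = 4.27*9.19 = 39.2413
Total = 39.2413 - 2.0775 = 37.1638


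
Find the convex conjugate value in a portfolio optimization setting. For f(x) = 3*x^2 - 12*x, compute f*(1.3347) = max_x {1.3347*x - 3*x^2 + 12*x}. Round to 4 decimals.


f*(y) = sup_x {y*x - a*x^2 - b*x} = sup_x {(y-b)*x - a*x^2}
FOC: (y - b) - 2a*x = 0 => x* = (y - b)/(2a)
x* = (1.3347 + 12)/(2*3) = 2.2225
f*(1.3347) = (y-b)^2/(4a) = (1.3347 + 12)^2/(4*3)
= 177.8142/12 = 14.8179


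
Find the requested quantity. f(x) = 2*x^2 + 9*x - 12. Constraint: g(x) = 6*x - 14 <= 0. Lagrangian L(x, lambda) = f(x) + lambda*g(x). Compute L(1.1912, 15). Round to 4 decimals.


Step 1: Evaluate f(x).
f(1.1912) = 2*1.1912^2 + 9*1.1912 - 12 = 1.5587
Step 2: Evaluate g(x).
g(1.1912) = 6*1.1912 - 14 = -6.8528
Step 3: Compute Lagrangian.
L = 1.5587 + 15*-6.8528 = -101.2333


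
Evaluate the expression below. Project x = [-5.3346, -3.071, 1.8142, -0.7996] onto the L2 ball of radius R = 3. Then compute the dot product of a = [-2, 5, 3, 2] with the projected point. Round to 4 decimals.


Step 1: Compute ||x|| (intermediates to 6 decimals).
||x|| = sqrt((-5.3346)^2 + (-3.071)^2 + 1.8142^2 + (-0.7996)^2) = 6.466814
Step 2: Project.
Since ||x|| > R, scale = R/||x|| = 3/6.466814 = 0.463907, proj(x) = scale * x
proj(x) = [-2.474758, -1.424658, 0.84162, -0.37094]
Step 3: Dot product.
a^T * proj(x) = -2*(-2.474758) + 5*(-1.424658) + 3*0.84162 + 2*(-0.37094) = -0.3908


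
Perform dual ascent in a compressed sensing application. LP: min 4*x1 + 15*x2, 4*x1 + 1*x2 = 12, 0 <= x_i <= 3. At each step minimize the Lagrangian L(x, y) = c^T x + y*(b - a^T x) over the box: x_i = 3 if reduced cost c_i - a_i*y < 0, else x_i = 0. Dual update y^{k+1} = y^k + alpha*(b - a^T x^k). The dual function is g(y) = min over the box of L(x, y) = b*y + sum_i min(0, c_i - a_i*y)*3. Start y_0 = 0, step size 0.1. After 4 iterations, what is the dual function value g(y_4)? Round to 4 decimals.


Dual ascent for LP: min 4*x1 + 15*x2, 4*x1 + 1*x2 = 12, 0 <= x_i <= 3
Step 1: y^k = 0.0, reduced costs: (4.0, 15.0)
  x^k = (0.0, 0.0), subgradient = b - a^T x = 12.0
  y^{k+1} = 0.0 + 0.1*12.0 = 1.2
Step 2: y^k = 1.2, reduced costs: (-0.8, 13.8)
  x^k = (3.0, 0.0), subgradient = b - a^T x = 0.0
  y^{k+1} = 1.2 + 0.1*0.0 = 1.2
Step 3: y^k = 1.2, reduced costs: (-0.8, 13.8)
  x^k = (3.0, 0.0), subgradient = b - a^T x = 0.0
  y^{k+1} = 1.2 + 0.1*0.0 = 1.2
Step 4: y^k = 1.2, reduced costs: (-0.8, 13.8)
  x^k = (3.0, 0.0), subgradient = b - a^T x = 0.0
  y^{k+1} = 1.2 + 0.1*0.0 = 1.2
Dual objective at y_4 = 1.2: reduced costs (-0.8, 13.8), box minimizer x = (3.0, 0.0)
g(y_4) = b*y + (c1 - a1*y)*x1 + (c2 - a2*y)*x2 = 12*1.2 + (-0.8)*3.0 + 13.8*0.0 = 14.4 - 2.4 + 0.0 = 12.0


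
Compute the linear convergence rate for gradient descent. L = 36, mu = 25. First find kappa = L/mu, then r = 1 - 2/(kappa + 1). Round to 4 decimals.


Step 1: Compute the condition number.
kappa = L/mu = 36/25 = 1.44
Step 2: Compute the convergence rate.
r = 1 - 2/(kappa + 1) = 1 - 2*mu/(L + mu) = (L - mu)/(L + mu) = 11/61 = 0.1803


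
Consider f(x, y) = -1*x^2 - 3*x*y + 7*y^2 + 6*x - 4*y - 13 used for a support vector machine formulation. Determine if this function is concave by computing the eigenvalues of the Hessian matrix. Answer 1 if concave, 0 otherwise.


The Hessian of f(x,y) = -1*x^2 - 3*x*y + 7*y^2 + 6*x - 4*y - 13 is:
H = [[-2, -3], [-3, 14]]
Trace = -2 + 14 = 12
Determinant = -2*14 - (-3)^2 = -37
Discriminant = (12)^2 - 4*-37 = 292.0
Eigenvalues: lambda_1 = -2.544, lambda_2 = 14.544
The function is not concave.

0


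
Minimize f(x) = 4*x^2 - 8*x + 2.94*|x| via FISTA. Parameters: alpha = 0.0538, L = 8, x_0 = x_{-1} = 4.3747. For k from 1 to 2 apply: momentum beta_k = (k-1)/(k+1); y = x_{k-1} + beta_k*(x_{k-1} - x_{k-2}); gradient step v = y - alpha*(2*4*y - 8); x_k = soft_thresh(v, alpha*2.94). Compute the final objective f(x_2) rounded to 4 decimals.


FISTA on f(x) = 4*x^2 - 8*x + 2.94*|x|
L = 8, alpha = 0.0538
Iteration 1: beta = 0.0, y = 4.3747 + 0.0*(4.3747 - 4.3747) = 4.3747
  grad(y) = 26.9976, v = y - alpha*grad = 2.9222
  prox(v) = soft_thresh(2.9222, 0.1582) = 2.7641
Iteration 2: beta = 0.3333, y = 2.7641 + 0.3333*(2.7641 - 4.3747) = 2.2272
  grad(y) = 9.8174, v = y - alpha*grad = 1.699
  prox(v) = soft_thresh(1.699, 0.1582) = 1.5408
f(x_2) = 4*1.5408^2 - 8*1.5408 + 2.94*|1.5408| = 1.7


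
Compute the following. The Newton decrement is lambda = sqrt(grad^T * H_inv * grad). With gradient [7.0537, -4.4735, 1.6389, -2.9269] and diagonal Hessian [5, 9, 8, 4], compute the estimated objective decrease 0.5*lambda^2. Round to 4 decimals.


Step 1: H is diagonal, so H^(-1) * g = [1.4107, -0.4971, 0.2049, -0.7317].
Step 2: g^T H^(-1) g = sum_i g_i^2 / H_ii
  = (7.0537)^2/5 + (-4.4735)^2/9 + (1.6389)^2/8 + (-2.9269)^2/4
  = 9.9509 + 2.2236 + 0.3357 + 2.1417 = 14.6519
Step 3: Objective decrease = 0.5 * g^T H^(-1) g = 7.326


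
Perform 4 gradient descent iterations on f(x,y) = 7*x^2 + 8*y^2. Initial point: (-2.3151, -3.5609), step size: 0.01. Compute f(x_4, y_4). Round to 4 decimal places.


Gradient descent on f(x,y) = 7*x^2 + 8*y^2.
Starting point: (-2.3151, -3.5609), alpha = 0.01
Step 1: grad_x = 2*7*-2.3151 = -32.4114, grad_y = 2*8*-3.5609 = -56.9744
  x_1 = -2.3151 - 0.01*-32.4114 = -1.991
  y_1 = -3.5609 - 0.01*-56.9744 = -2.9912
Step 2: grad_x = 2*7*-1.991 = -27.8738, grad_y = 2*8*-2.9912 = -47.8585
  x_2 = -1.991 - 0.01*-27.8738 = -1.7122
  y_2 = -2.9912 - 0.01*-47.8585 = -2.5126
Step 3: grad_x = 2*7*-1.7122 = -23.9715, grad_y = 2*8*-2.5126 = -40.2011
  x_3 = -1.7122 - 0.01*-23.9715 = -1.4725
  y_3 = -2.5126 - 0.01*-40.2011 = -2.1106
Step 4: grad_x = 2*7*-1.4725 = -20.6155, grad_y = 2*8*-2.1106 = -33.769
  x_4 = -1.4725 - 0.01*-20.6155 = -1.2664
  y_4 = -2.1106 - 0.01*-33.769 = -1.7729
f(-1.2664, -1.7729) = 7*(-1.2664)^2 + 8*(-1.7729)^2 = 36.3706


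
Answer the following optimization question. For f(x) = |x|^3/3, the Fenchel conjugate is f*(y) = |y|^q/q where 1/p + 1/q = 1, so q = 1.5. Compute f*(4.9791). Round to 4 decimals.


The conjugate exponent q satisfies 1/p + 1/q = 1.
p = 3, so q = 3/(3 - 1) = 1.5
|y|^q = 4.9791^1.5 = 11.1103
f*(4.9791) = 11.1103 / 1.5 = 7.4069


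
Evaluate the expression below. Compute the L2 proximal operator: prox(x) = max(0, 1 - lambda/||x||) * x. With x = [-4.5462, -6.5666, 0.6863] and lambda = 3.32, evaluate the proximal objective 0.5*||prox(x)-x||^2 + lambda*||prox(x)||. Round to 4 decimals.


Step 1: Compute ||x||.
||x|| = 8.0162
Step 2: Compute scaling factor.
scale = max(0, 1 - 3.32/8.0162) = 0.5858
Step 3: prox(x) = [-2.6633, -3.847, 0.4021]
||prox(x)|| = 4.6962
Step 4: Proximal objective.
0.5*||prox-x||^2 = 5.5112
lambda*||prox|| = 15.5914
Total = 21.1025


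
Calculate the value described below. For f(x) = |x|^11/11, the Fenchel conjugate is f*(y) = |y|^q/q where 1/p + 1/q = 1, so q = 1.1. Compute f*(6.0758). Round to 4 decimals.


The conjugate exponent q satisfies 1/p + 1/q = 1.
p = 11, so q = 11/(11 - 1) = 1.1
|y|^q = 6.0758^1.1 = 7.2772
f*(6.0758) = 7.2772 / 1.1 = 6.6156


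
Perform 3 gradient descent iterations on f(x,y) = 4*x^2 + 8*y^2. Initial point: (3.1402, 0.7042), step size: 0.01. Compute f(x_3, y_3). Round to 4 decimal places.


Gradient descent on f(x,y) = 4*x^2 + 8*y^2.
Starting point: (3.1402, 0.7042), alpha = 0.01
Step 1: grad_x = 2*4*3.1402 = 25.1216, grad_y = 2*8*0.7042 = 11.2672
  x_1 = 3.1402 - 0.01*25.1216 = 2.889
  y_1 = 0.7042 - 0.01*11.2672 = 0.5915
Step 2: grad_x = 2*4*2.889 = 23.1119, grad_y = 2*8*0.5915 = 9.4644
  x_2 = 2.889 - 0.01*23.1119 = 2.6579
  y_2 = 0.5915 - 0.01*9.4644 = 0.4969
Step 3: grad_x = 2*4*2.6579 = 21.2629, grad_y = 2*8*0.4969 = 7.9501
  x_3 = 2.6579 - 0.01*21.2629 = 2.4452
  y_3 = 0.4969 - 0.01*7.9501 = 0.4174
f(2.4452, 0.4174) = 4*2.4452^2 + 8*0.4174^2 = 25.3104


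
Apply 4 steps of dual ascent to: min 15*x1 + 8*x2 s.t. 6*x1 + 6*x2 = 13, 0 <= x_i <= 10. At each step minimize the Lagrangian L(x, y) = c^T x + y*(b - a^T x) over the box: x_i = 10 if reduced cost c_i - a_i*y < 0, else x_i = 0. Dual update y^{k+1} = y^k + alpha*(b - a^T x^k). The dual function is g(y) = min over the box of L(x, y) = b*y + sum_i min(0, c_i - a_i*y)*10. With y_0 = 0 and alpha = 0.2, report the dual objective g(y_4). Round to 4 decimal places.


Dual ascent for LP: min 15*x1 + 8*x2, 6*x1 + 6*x2 = 13, 0 <= x_i <= 10
Step 1: y^k = 0.0, reduced costs: (15.0, 8.0)
  x^k = (0.0, 0.0), subgradient = b - a^T x = 13.0
  y^{k+1} = 0.0 + 0.2*13.0 = 2.6
Step 2: y^k = 2.6, reduced costs: (-0.6, -7.6)
  x^k = (10.0, 10.0), subgradient = b - a^T x = -107.0
  y^{k+1} = 2.6 + 0.2*-107.0 = -18.8
Step 3: y^k = -18.8, reduced costs: (127.8, 120.8)
  x^k = (0.0, 0.0), subgradient = b - a^T x = 13.0
  y^{k+1} = -18.8 + 0.2*13.0 = -16.2
Step 4: y^k = -16.2, reduced costs: (112.2, 105.2)
  x^k = (0.0, 0.0), subgradient = b - a^T x = 13.0
  y^{k+1} = -16.2 + 0.2*13.0 = -13.6
Dual objective at y_4 = -13.6: reduced costs (96.6, 89.6), box minimizer x = (0.0, 0.0)
g(y_4) = b*y + (c1 - a1*y)*x1 + (c2 - a2*y)*x2 = 13*(-13.6) + 96.6*0.0 + 89.6*0.0 = -176.8 + 0.0 + 0.0 = -176.8


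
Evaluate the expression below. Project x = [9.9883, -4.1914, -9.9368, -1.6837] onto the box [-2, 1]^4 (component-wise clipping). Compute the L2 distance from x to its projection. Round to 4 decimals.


Project each component onto [-2, 1].
clip(9.9883) = 1.0, clip(-4.1914) = -2.0, clip(-9.9368) = -2.0, clip(-1.6837) = -1.6837
Projection = [1.0, -2.0, -2.0, -1.6837]
Squared diffs: [80.7895, 4.8022, 62.9928, 0.0]
Distance = sqrt(148.5845) = 12.1895


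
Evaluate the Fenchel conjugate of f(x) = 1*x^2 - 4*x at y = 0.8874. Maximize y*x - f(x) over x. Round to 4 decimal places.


f*(y) = sup_x {y*x - a*x^2 - b*x} = sup_x {(y-b)*x - a*x^2}
FOC: (y - b) - 2a*x = 0 => x* = (y - b)/(2a)
x* = (0.8874 + 4)/(2*1) = 2.4437
f*(0.8874) = (y-b)^2/(4a) = (0.8874 + 4)^2/(4*1)
= 23.8867/4 = 5.9717


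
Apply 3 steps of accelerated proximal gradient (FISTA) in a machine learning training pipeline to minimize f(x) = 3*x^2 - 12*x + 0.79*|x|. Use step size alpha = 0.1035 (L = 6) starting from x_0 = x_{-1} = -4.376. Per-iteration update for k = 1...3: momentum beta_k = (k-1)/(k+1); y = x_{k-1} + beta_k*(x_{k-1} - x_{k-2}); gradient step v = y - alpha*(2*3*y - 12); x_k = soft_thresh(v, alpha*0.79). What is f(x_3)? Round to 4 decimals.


FISTA on f(x) = 3*x^2 - 12*x + 0.79*|x|
L = 6, alpha = 0.1035
Iteration 1: beta = 0.0, y = -4.376 + 0.0*(-4.376 + 4.376) = -4.376
  grad(y) = -38.256, v = y - alpha*grad = -0.4165
  prox(v) = soft_thresh(-0.4165, 0.0818) = -0.3347
Iteration 2: beta = 0.3333, y = -0.3347 + 0.3333*(-0.3347 + 4.376) = 1.0123
  grad(y) = -5.9259, v = y - alpha*grad = 1.6257
  prox(v) = soft_thresh(1.6257, 0.0818) = 1.5439
Iteration 3: beta = 0.5, y = 1.5439 + 0.5*(1.5439 + 0.3347) = 2.4832
  grad(y) = 2.8995, v = y - alpha*grad = 2.1831
  prox(v) = soft_thresh(2.1831, 0.0818) = 2.1014
f(x_3) = 3*2.1014^2 - 12*2.1014 + 0.79*|2.1014| = -10.3091


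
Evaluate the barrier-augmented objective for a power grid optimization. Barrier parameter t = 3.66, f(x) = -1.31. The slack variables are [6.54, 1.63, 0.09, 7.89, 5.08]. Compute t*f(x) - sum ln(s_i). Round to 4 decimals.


Step 1: Compute log-barrier.
ln values: [1.8779, 0.4886, -2.4079, 2.0656, 1.6253]
phi = -(1.8779 + 0.4886 - 2.4079 + 2.0656 + 1.6253) = -3.6495
Step 2: Compute augmented objective.
t*f(x) = 3.66*-1.31 = -4.7946
Total = -4.7946 - 3.6495 = -8.4441


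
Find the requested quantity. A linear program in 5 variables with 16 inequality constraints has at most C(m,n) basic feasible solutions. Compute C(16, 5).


Each vertex corresponds to some choice of n active constraints out of m, so the number of vertices is at most C(m, n) = m! / (n!(m-n)!).
m = 16, n = 5
Numerator: 16 * 15 * 14 * 13 * 12
Denominator: 5! = 120
C(16, 5) = 4368


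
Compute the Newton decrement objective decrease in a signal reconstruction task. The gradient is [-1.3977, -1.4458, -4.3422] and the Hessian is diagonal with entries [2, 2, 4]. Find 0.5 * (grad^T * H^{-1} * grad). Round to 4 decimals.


Step 1: H is diagonal, so H^(-1) * g = [-0.6989, -0.7229, -1.0856].
Step 2: g^T H^(-1) g = sum_i g_i^2 / H_ii
  = (-1.3977)^2/2 + (-1.4458)^2/2 + (-4.3422)^2/4
  = 0.9768 + 1.0452 + 4.7137 = 6.7356
Step 3: Objective decrease = 0.5 * g^T H^(-1) g = 3.3678


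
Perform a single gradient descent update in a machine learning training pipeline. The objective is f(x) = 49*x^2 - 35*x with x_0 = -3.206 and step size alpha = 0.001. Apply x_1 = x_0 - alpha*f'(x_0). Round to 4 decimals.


We compute the gradient at x_0 and apply the update.
f'(x) = 98*x - 35
f'(-3.206) = 98*-3.206 - 35 = -349.188
x_1 = -3.206 - 0.001*-349.188 = -2.8568


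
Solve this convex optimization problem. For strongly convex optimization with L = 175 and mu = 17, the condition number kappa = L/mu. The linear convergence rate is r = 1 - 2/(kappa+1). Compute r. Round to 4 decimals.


Step 1: Compute the condition number.
kappa = L/mu = 175/17 = 10.2941
Step 2: Compute the convergence rate.
r = 1 - 2/(kappa + 1) = 1 - 2*mu/(L + mu) = (L - mu)/(L + mu) = 158/192 = 0.8229


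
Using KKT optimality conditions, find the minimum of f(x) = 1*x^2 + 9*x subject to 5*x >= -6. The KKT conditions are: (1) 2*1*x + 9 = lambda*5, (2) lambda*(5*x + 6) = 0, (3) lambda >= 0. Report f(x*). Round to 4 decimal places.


Step 1: Try lambda = 0 (constraint inactive).
x_unc = -9/(2*1) = -4.5
Check: 5*-4.5 = -22.5 < -6 -- violated!
Step 2: Constraint must be active: 5*x = -6
x* = -6/5 = -1.2
lambda = (2*1*(-1.2) + 9)/5 = 1.32
Step 3: Compute optimal value.
f(x*) = 1*(-1.2)^2 + 9*(-1.2) = -9.36


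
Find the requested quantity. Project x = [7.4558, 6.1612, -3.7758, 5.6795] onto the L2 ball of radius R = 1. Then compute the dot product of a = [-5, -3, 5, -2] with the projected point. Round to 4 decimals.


Step 1: Compute ||x|| (intermediates to 6 decimals).
||x|| = sqrt(7.4558^2 + 6.1612^2 + (-3.7758)^2 + 5.6795^2) = 11.83481
Step 2: Project.
Since ||x|| > R, scale = R/||x|| = 1/11.83481 = 0.084496, proj(x) = scale * x
proj(x) = [0.629985, 0.520597, -0.31904, 0.479895]
Step 3: Dot product.
a^T * proj(x) = -5*0.629985 - 3*0.520597 + 5*(-0.31904) - 2*0.479895 = -7.2667


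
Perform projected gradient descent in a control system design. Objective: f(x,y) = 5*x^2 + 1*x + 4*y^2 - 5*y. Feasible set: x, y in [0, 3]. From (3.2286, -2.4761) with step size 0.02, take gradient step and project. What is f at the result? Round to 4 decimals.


Step 1: Compute gradient at (3.2286, -2.4761).
grad_x = 2*5*3.2286 + 1 = 33.286
grad_y = 2*4*-2.4761 - 5 = -24.8088
Step 2: Gradient step.
x_raw = 3.2286 - 0.02*33.286 = 2.5629
y_raw = -2.4761 - 0.02*-24.8088 = -1.9799
Step 3: Project onto [0, 3].
x_proj = clip(2.5629) = 2.5629
y_proj = clip(-1.9799) = 0.0
Step 4: Evaluate f.
f(2.5629, 0.0) = 35.4046
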